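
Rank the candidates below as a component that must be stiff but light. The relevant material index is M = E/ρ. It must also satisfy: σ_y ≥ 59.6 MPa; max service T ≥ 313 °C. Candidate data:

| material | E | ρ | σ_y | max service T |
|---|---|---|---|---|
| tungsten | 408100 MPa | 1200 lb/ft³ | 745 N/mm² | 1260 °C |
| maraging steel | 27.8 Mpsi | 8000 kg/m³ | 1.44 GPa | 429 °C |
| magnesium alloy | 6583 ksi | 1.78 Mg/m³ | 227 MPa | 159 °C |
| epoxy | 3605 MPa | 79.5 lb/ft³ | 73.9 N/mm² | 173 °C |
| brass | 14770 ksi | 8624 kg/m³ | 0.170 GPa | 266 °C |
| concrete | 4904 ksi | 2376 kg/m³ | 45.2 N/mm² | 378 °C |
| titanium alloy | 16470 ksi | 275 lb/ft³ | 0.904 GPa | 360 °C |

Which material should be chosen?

titanium alloy

Screen on constraints: σ_y ≥ 59.6 MPa; max service T ≥ 313 °C. Survivors: tungsten, maraging steel, titanium alloy.
In SI units:
  tungsten: E = 408.1 GPa, ρ = 19220 kg/m³
  maraging steel: E = 191.7 GPa, ρ = 8000 kg/m³
  titanium alloy: E = 113.6 GPa, ρ = 4405 kg/m³
  titanium alloy: M = 25.8 MN·m/kg
  maraging steel: M = 24.0 MN·m/kg
  tungsten: M = 21.2 MN·m/kg
The maximum is for titanium alloy.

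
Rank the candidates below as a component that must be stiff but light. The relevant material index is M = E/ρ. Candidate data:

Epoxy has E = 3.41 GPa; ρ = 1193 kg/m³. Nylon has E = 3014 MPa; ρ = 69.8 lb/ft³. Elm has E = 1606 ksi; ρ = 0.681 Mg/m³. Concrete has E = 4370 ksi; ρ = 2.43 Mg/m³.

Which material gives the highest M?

elm

In SI units:
  epoxy: E = 3.410 GPa, ρ = 1193 kg/m³
  nylon: E = 3.014 GPa, ρ = 1118 kg/m³
  elm: E = 11.07 GPa, ρ = 681.0 kg/m³
  concrete: E = 30.13 GPa, ρ = 2430 kg/m³
  elm: M = 16.3 MN·m/kg
  concrete: M = 12.4 MN·m/kg
  epoxy: M = 2.86 MN·m/kg
  nylon: M = 2.70 MN·m/kg
Elm ranks first.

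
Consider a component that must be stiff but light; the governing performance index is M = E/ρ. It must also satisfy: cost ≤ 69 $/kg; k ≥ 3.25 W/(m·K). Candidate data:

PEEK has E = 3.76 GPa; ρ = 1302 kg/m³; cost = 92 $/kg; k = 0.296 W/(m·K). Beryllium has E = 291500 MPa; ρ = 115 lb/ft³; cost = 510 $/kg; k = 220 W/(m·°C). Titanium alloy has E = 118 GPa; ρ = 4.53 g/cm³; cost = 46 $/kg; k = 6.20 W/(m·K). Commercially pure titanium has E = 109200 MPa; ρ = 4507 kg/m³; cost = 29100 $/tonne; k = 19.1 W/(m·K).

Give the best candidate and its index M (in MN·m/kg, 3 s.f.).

titanium alloy, M = 26.0 MN·m/kg

Screen on constraints: cost ≤ 69 $/kg; k ≥ 3.25 W/(m·K). Survivors: titanium alloy, commercially pure titanium.
Normalizing units and computing the index:
  titanium alloy: E = 118.0 GPa, ρ = 4530 kg/m³
  commercially pure titanium: E = 109.2 GPa, ρ = 4507 kg/m³
  titanium alloy: M = 26.0 MN·m/kg
  commercially pure titanium: M = 24.2 MN·m/kg
Titanium alloy ranks first.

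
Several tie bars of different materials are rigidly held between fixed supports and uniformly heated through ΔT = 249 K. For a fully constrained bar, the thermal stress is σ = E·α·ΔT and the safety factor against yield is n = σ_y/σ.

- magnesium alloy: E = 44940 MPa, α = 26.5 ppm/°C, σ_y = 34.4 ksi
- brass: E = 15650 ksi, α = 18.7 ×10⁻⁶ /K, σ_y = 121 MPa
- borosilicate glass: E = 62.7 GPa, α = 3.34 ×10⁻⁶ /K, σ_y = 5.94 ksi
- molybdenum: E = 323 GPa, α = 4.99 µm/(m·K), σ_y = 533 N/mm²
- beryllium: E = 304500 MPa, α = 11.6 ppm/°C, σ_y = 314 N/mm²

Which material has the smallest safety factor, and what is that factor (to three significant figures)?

brass, n = 0.241

Converting E to GPa, α to ×10⁻⁶/K, σ_y to MPa, then σ and n for each:
  magnesium alloy: E = 44.94, α = 26.5, σ_y = 237.2 → σ = 297 MPa, n = 0.800
  brass: E = 107.9, α = 18.7, σ_y = 121.0 → σ = 502 MPa, n = 0.241
  borosilicate glass: E = 62.70, α = 3.34, σ_y = 40.95 → σ = 52.1 MPa, n = 0.785
  molybdenum: E = 323.0, α = 4.99, σ_y = 533.0 → σ = 401 MPa, n = 1.33
  beryllium: E = 304.5, α = 11.6, σ_y = 314.0 → σ = 880 MPa, n = 0.357
Smallest n: brass with n = 0.241.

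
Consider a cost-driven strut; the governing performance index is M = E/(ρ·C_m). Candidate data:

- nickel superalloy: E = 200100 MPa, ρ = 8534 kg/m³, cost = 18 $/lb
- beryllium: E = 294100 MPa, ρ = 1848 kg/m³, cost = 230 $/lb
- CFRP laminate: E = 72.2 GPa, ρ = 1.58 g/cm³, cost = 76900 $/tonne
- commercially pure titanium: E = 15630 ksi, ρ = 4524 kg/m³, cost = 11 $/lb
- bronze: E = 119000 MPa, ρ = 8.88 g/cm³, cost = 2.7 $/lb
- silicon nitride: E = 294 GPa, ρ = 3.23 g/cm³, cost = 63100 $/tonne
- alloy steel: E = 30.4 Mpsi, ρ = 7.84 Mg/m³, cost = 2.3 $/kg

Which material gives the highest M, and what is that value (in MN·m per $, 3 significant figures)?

alloy steel, M = 11.6 MN·m per $

In SI units:
  nickel superalloy: E = 200.1 GPa, ρ = 8534 kg/m³, cost = 39.68 $/kg
  beryllium: E = 294.1 GPa, ρ = 1848 kg/m³, cost = 507.1 $/kg
  CFRP laminate: E = 72.20 GPa, ρ = 1580 kg/m³, cost = 76.90 $/kg
  commercially pure titanium: E = 107.8 GPa, ρ = 4524 kg/m³, cost = 24.25 $/kg
  bronze: E = 119.0 GPa, ρ = 8880 kg/m³, cost = 5.952 $/kg
  silicon nitride: E = 294.0 GPa, ρ = 3230 kg/m³, cost = 63.10 $/kg
  alloy steel: E = 209.6 GPa, ρ = 7840 kg/m³, cost = 2.300 $/kg
  alloy steel: M = 11.6 MN·m per $
  bronze: M = 2.25 MN·m per $
  silicon nitride: M = 1.44 MN·m per $
  commercially pure titanium: M = 0.982 MN·m per $
  CFRP laminate: M = 0.594 MN·m per $
  nickel superalloy: M = 0.591 MN·m per $
  beryllium: M = 0.314 MN·m per $
Highest index: alloy steel.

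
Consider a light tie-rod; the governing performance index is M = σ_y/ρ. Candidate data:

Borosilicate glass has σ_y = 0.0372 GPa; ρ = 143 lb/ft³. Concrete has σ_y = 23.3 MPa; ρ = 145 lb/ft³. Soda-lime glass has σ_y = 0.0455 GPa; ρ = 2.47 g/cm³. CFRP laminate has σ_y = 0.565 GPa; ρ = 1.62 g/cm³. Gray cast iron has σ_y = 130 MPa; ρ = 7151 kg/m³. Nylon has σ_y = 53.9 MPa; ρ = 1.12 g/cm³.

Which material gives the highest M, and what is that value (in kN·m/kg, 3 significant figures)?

CFRP laminate, M = 349 kN·m/kg

Convert each candidate to consistent units, then evaluate M:
  borosilicate glass: σ_y = 37.20 MPa, ρ = 2291 kg/m³
  concrete: σ_y = 23.30 MPa, ρ = 2323 kg/m³
  soda-lime glass: σ_y = 45.50 MPa, ρ = 2470 kg/m³
  CFRP laminate: σ_y = 565.0 MPa, ρ = 1620 kg/m³
  gray cast iron: σ_y = 130.0 MPa, ρ = 7151 kg/m³
  nylon: σ_y = 53.90 MPa, ρ = 1120 kg/m³
  CFRP laminate: M = 349 kN·m/kg
  nylon: M = 48.1 kN·m/kg
  soda-lime glass: M = 18.4 kN·m/kg
  gray cast iron: M = 18.2 kN·m/kg
  borosilicate glass: M = 16.2 kN·m/kg
  concrete: M = 10.0 kN·m/kg
Highest index: CFRP laminate.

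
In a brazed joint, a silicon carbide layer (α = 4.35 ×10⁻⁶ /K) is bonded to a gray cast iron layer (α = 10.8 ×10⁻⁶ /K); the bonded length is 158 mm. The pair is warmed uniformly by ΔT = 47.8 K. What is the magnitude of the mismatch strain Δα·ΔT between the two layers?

3.08×10⁻⁴

Δα = |4.35 − 10.8|×10⁻⁶/K = 6.45×10⁻⁶/K.
Mismatch strain = Δα·ΔT = 6.45×10⁻⁶ × 47.8 = 3.08×10⁻⁴.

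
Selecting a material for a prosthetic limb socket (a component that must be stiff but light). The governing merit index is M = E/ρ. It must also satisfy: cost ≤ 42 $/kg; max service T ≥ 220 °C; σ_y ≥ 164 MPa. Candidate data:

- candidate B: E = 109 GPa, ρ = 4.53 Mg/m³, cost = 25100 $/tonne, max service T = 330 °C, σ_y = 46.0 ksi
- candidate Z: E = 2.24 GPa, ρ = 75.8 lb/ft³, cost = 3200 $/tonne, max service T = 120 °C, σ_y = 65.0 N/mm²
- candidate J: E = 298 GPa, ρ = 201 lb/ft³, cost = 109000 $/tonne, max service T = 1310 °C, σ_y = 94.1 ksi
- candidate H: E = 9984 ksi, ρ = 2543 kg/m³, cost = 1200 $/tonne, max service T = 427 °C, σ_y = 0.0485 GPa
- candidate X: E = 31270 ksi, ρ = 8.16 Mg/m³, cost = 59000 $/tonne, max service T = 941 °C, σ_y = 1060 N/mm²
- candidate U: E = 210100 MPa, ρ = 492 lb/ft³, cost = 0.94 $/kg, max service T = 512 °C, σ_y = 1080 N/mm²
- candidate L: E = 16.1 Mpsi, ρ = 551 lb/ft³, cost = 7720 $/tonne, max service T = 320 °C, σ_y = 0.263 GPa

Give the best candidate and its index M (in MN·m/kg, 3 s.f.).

Screen on constraints: cost ≤ 42 $/kg; max service T ≥ 220 °C; σ_y ≥ 164 MPa. Survivors: candidate B, candidate U, candidate L.
Convert each candidate to consistent units, then evaluate M:
  candidate B: E = 109.0 GPa, ρ = 4530 kg/m³
  candidate U: E = 210.1 GPa, ρ = 7881 kg/m³
  candidate L: E = 111.0 GPa, ρ = 8826 kg/m³
  candidate U: M = 26.7 MN·m/kg
  candidate B: M = 24.1 MN·m/kg
  candidate L: M = 12.6 MN·m/kg
Candidate U has the largest M.

candidate U, M = 26.7 MN·m/kg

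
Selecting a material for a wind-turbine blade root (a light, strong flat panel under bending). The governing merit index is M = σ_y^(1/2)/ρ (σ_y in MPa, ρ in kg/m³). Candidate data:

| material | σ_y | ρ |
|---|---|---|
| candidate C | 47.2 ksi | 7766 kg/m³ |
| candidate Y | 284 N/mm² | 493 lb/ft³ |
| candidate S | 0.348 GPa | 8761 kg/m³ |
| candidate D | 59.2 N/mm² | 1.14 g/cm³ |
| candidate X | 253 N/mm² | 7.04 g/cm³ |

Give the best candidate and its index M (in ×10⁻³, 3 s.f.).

Normalizing units and computing the index:
  candidate C: σ_y = 325.4 MPa, ρ = 7766 kg/m³
  candidate Y: σ_y = 284.0 MPa, ρ = 7897 kg/m³
  candidate S: σ_y = 348.0 MPa, ρ = 8761 kg/m³
  candidate D: σ_y = 59.20 MPa, ρ = 1140 kg/m³
  candidate X: σ_y = 253.0 MPa, ρ = 7040 kg/m³
  candidate D: M = 6.75×10⁻³
  candidate C: M = 2.32×10⁻³
  candidate X: M = 2.26×10⁻³
  candidate Y: M = 2.13×10⁻³
  candidate S: M = 2.13×10⁻³
Candidate D has the largest M.

candidate D, M = 6.75×10⁻³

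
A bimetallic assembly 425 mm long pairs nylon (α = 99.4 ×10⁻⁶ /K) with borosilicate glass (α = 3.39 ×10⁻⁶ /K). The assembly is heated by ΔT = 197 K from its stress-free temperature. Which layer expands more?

nylon

α(nylon) = 99.4×10⁻⁶/K vs α(borosilicate glass) = 3.39×10⁻⁶/K.
Higher α expands more for the same ΔT: nylon.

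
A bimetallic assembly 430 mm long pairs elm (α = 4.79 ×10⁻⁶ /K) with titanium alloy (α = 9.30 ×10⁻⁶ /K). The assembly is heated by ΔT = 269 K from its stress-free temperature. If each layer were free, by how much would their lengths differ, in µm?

522 µm

Δα = |4.79 − 9.30|×10⁻⁶/K = 4.51×10⁻⁶/K.
ΔL_mismatch = Δα·L·ΔT = 4.51×10⁻⁶ × 430.0 mm × 269.0 K = 522 µm.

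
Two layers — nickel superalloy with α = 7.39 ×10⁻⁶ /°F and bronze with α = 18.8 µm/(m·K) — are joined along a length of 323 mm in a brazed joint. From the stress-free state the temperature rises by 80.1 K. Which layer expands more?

bronze

nickel superalloy: α = 7.39×10⁻⁶/°F × 9/5 = 13.3×10⁻⁶/K.
α(nickel superalloy) = 13.3×10⁻⁶/K vs α(bronze) = 18.8×10⁻⁶/K.
Higher α expands more for the same ΔT: bronze.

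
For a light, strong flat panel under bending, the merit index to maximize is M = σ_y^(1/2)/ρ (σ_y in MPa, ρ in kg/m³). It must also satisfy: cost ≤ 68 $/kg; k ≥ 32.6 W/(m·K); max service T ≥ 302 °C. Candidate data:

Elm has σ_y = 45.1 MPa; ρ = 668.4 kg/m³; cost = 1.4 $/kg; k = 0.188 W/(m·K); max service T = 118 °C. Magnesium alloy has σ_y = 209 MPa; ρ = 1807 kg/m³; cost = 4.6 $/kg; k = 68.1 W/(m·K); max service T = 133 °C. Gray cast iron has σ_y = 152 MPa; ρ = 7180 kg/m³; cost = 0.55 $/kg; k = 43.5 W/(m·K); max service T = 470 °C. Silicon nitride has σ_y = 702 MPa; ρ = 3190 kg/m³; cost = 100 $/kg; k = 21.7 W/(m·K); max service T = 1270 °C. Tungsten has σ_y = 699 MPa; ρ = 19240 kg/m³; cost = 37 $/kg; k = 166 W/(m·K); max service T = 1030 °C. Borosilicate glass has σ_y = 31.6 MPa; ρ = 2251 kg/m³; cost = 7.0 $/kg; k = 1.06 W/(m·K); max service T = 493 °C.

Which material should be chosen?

gray cast iron

Screen on constraints: cost ≤ 68 $/kg; k ≥ 32.6 W/(m·K); max service T ≥ 302 °C. Survivors: gray cast iron, tungsten.
Computing M directly (units already consistent):
  gray cast iron: M = 1.72×10⁻³
  tungsten: M = 1.37×10⁻³
Gray cast iron ranks first.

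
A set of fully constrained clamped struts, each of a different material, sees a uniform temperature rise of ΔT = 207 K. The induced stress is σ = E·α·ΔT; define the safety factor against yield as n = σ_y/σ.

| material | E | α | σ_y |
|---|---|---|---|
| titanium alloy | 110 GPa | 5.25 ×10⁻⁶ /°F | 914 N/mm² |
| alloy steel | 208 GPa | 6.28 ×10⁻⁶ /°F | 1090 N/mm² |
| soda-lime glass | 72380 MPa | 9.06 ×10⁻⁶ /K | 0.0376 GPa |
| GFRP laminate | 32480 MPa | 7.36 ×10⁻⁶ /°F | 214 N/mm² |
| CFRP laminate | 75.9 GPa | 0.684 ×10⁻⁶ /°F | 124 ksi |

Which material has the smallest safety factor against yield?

soda-lime glass

Converting E to GPa, α to ×10⁻⁶/K, σ_y to MPa, then σ and n for each:
  titanium alloy: E = 110.0, α = 9.45, σ_y = 914.0 → σ = 215 MPa, n = 4.25
  alloy steel: E = 208.0, α = 11.3, σ_y = 1090 → σ = 487 MPa, n = 2.24
  soda-lime glass: E = 72.38, α = 9.06, σ_y = 37.60 → σ = 136 MPa, n = 0.277
  GFRP laminate: E = 32.48, α = 13.2, σ_y = 214.0 → σ = 89.1 MPa, n = 2.40
  CFRP laminate: E = 75.90, α = 1.23, σ_y = 855.0 → σ = 19.3 MPa, n = 44.2
Soda-lime glass has the lowest safety factor, n = 0.277.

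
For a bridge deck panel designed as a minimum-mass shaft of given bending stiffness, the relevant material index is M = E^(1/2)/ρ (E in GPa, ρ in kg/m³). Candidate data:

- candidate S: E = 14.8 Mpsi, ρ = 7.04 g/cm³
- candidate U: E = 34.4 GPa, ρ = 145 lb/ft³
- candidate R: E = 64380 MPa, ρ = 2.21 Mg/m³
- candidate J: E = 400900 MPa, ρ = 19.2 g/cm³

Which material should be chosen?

Putting every candidate on a common basis:
  candidate S: E = 102.0 GPa, ρ = 7040 kg/m³
  candidate U: E = 34.40 GPa, ρ = 2323 kg/m³
  candidate R: E = 64.38 GPa, ρ = 2210 kg/m³
  candidate J: E = 400.9 GPa, ρ = 19200 kg/m³
  candidate R: M = 3.63×10⁻³
  candidate U: M = 2.53×10⁻³
  candidate S: M = 1.43×10⁻³
  candidate J: M = 1.04×10⁻³
Highest index: candidate R.

candidate R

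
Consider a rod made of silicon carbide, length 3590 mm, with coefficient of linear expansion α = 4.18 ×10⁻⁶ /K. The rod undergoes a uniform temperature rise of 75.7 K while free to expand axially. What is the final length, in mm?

3591.1 mm

ΔL = α·L₀·ΔT = 4.18×10⁻⁶ × 3590 mm × 75.70 K = 1.14 mm.
L = L₀ + ΔL = 3590 + 1.14 = 3591.1 mm.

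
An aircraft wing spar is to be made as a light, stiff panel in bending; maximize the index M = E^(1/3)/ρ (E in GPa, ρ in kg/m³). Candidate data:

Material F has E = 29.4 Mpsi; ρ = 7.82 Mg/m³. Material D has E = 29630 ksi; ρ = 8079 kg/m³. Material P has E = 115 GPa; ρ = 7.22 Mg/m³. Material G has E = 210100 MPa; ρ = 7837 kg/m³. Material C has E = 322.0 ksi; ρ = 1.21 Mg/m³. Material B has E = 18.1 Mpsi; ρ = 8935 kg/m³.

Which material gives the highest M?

material C

Convert each candidate to consistent units, then evaluate M:
  material F: E = 202.7 GPa, ρ = 7820 kg/m³
  material D: E = 204.3 GPa, ρ = 8079 kg/m³
  material P: E = 115.0 GPa, ρ = 7220 kg/m³
  material G: E = 210.1 GPa, ρ = 7837 kg/m³
  material C: E = 2.220 GPa, ρ = 1210 kg/m³
  material B: E = 124.8 GPa, ρ = 8935 kg/m³
  material C: M = 1.08×10⁻³
  material G: M = 0.759×10⁻³
  material F: M = 0.751×10⁻³
  material D: M = 0.729×10⁻³
  material P: M = 0.674×10⁻³
  material B: M = 0.559×10⁻³
Highest index: material C.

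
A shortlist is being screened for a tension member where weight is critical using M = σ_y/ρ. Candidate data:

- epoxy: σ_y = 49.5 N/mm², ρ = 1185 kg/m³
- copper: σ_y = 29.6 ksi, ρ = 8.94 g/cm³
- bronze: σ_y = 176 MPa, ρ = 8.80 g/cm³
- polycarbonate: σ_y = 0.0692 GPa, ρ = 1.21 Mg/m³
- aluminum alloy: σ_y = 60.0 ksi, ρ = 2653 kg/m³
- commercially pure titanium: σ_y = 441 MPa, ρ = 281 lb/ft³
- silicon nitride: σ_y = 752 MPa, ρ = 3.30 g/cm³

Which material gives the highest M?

Convert each candidate to consistent units, then evaluate M:
  epoxy: σ_y = 49.50 MPa, ρ = 1185 kg/m³
  copper: σ_y = 204.1 MPa, ρ = 8940 kg/m³
  bronze: σ_y = 176.0 MPa, ρ = 8800 kg/m³
  polycarbonate: σ_y = 69.20 MPa, ρ = 1210 kg/m³
  aluminum alloy: σ_y = 413.7 MPa, ρ = 2653 kg/m³
  commercially pure titanium: σ_y = 441.0 MPa, ρ = 4501 kg/m³
  silicon nitride: σ_y = 752.0 MPa, ρ = 3300 kg/m³
  silicon nitride: M = 228 kN·m/kg
  aluminum alloy: M = 156 kN·m/kg
  commercially pure titanium: M = 98.0 kN·m/kg
  polycarbonate: M = 57.2 kN·m/kg
  epoxy: M = 41.8 kN·m/kg
  copper: M = 22.8 kN·m/kg
  bronze: M = 20.0 kN·m/kg
The maximum is for silicon nitride.

silicon nitride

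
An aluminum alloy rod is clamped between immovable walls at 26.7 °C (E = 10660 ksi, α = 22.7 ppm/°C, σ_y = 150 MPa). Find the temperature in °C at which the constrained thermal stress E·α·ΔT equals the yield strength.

117 °C

E = 10660 ksi = 73.50 GPa.
E·α·ΔT = 150.0 MPa ⇒ ΔT = 150.0 / (73.50×10³ × 22.7×10⁻⁶) = 89.91 K.
T = 26.7 + 89.91 = 116.6 °C.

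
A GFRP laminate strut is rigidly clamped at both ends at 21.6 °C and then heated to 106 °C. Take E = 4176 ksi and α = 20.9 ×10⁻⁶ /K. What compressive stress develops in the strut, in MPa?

E = 4176 ksi = 28.79 GPa.
ΔT = 84.40 K. Constrained thermal stress σ = E·α·ΔT = 28.79×10³ MPa × 20.9×10⁻⁶ × 84.40 = 50.8 MPa (compressive).

50.8 MPa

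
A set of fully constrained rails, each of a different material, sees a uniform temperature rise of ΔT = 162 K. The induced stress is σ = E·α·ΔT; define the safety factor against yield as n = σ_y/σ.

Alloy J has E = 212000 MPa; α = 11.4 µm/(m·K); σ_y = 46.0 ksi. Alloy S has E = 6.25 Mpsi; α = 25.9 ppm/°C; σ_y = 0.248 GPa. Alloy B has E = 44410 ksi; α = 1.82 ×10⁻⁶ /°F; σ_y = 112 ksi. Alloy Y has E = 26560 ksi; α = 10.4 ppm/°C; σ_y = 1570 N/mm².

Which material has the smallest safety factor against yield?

alloy J

Converting E to GPa, α to ×10⁻⁶/K, σ_y to MPa, then σ and n for each:
  alloy J: E = 212.0, α = 11.4, σ_y = 317.2 → σ = 392 MPa, n = 0.810
  alloy S: E = 43.09, α = 25.9, σ_y = 248.0 → σ = 181 MPa, n = 1.37
  alloy B: E = 306.2, α = 3.28, σ_y = 772.2 → σ = 163 MPa, n = 4.75
  alloy Y: E = 183.1, α = 10.4, σ_y = 1570 → σ = 309 MPa, n = 5.09
Alloy J has the lowest safety factor, n = 0.810.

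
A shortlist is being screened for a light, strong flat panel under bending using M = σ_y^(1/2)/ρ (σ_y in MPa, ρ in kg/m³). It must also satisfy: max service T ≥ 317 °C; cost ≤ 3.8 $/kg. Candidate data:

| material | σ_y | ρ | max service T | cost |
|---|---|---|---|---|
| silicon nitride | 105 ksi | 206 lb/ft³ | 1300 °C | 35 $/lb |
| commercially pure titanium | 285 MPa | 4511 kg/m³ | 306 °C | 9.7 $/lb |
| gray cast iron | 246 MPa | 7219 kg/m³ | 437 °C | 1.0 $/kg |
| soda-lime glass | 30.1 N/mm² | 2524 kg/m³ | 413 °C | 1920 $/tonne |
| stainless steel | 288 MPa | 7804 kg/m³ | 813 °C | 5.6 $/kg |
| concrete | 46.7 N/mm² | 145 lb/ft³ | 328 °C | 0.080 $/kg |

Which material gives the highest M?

concrete

Screen on constraints: max service T ≥ 317 °C; cost ≤ 3.8 $/kg. Survivors: gray cast iron, soda-lime glass, concrete.
Putting every candidate on a common basis:
  gray cast iron: σ_y = 246.0 MPa, ρ = 7219 kg/m³
  soda-lime glass: σ_y = 30.10 MPa, ρ = 2524 kg/m³
  concrete: σ_y = 46.70 MPa, ρ = 2323 kg/m³
  concrete: M = 2.94×10⁻³
  soda-lime glass: M = 2.17×10⁻³
  gray cast iron: M = 2.17×10⁻³
Highest index: concrete.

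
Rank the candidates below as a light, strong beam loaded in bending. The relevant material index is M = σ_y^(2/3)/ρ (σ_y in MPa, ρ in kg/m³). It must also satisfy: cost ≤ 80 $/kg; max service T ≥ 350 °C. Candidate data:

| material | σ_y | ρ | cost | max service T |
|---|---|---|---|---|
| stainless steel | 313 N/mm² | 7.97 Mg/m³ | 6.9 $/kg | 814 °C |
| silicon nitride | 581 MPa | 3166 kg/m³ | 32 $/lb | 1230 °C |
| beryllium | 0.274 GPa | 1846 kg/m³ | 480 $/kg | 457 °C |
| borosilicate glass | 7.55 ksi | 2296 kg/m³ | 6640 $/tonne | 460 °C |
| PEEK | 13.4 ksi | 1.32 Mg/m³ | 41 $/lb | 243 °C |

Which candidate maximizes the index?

silicon nitride

Screen on constraints: cost ≤ 80 $/kg; max service T ≥ 350 °C. Survivors: stainless steel, silicon nitride, borosilicate glass.
In SI units:
  stainless steel: σ_y = 313.0 MPa, ρ = 7970 kg/m³
  silicon nitride: σ_y = 581.0 MPa, ρ = 3166 kg/m³
  borosilicate glass: σ_y = 52.06 MPa, ρ = 2296 kg/m³
  silicon nitride: M = 22.0×10⁻³
  borosilicate glass: M = 6.07×10⁻³
  stainless steel: M = 5.78×10⁻³
Silicon nitride has the largest M.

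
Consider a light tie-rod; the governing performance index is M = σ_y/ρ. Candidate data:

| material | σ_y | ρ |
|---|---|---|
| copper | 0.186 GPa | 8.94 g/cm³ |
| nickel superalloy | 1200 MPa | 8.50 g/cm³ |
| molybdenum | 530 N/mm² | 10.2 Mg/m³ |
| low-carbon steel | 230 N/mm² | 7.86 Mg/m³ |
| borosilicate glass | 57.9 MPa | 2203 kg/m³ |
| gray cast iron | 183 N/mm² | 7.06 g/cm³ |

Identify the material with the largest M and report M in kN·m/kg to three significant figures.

Normalizing units and computing the index:
  copper: σ_y = 186.0 MPa, ρ = 8940 kg/m³
  nickel superalloy: σ_y = 1200 MPa, ρ = 8500 kg/m³
  molybdenum: σ_y = 530.0 MPa, ρ = 10200 kg/m³
  low-carbon steel: σ_y = 230.0 MPa, ρ = 7860 kg/m³
  borosilicate glass: σ_y = 57.90 MPa, ρ = 2203 kg/m³
  gray cast iron: σ_y = 183.0 MPa, ρ = 7060 kg/m³
  nickel superalloy: M = 141 kN·m/kg
  molybdenum: M = 52.0 kN·m/kg
  low-carbon steel: M = 29.3 kN·m/kg
  borosilicate glass: M = 26.3 kN·m/kg
  gray cast iron: M = 25.9 kN·m/kg
  copper: M = 20.8 kN·m/kg
Nickel superalloy ranks first.

nickel superalloy, M = 141 kN·m/kg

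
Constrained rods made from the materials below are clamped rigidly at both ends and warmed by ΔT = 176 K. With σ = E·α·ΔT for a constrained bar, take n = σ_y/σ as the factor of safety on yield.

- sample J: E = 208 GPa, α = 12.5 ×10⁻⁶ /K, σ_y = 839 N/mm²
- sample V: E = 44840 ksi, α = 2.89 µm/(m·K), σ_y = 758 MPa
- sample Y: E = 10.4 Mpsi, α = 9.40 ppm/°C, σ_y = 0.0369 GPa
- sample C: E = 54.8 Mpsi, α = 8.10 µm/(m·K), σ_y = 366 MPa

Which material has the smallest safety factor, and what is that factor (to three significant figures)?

sample Y, n = 0.311

In consistent units (E in GPa, α in ×10⁻⁶/K, σ_y in MPa):
  sample J: E = 208.0, α = 12.5, σ_y = 839.0 → σ = 458 MPa, n = 1.83
  sample V: E = 309.2, α = 2.89, σ_y = 758.0 → σ = 157 MPa, n = 4.82
  sample Y: E = 71.71, α = 9.40, σ_y = 36.90 → σ = 119 MPa, n = 0.311
  sample C: E = 377.8, α = 8.10, σ_y = 366.0 → σ = 539 MPa, n = 0.679
Smallest n: sample Y with n = 0.311.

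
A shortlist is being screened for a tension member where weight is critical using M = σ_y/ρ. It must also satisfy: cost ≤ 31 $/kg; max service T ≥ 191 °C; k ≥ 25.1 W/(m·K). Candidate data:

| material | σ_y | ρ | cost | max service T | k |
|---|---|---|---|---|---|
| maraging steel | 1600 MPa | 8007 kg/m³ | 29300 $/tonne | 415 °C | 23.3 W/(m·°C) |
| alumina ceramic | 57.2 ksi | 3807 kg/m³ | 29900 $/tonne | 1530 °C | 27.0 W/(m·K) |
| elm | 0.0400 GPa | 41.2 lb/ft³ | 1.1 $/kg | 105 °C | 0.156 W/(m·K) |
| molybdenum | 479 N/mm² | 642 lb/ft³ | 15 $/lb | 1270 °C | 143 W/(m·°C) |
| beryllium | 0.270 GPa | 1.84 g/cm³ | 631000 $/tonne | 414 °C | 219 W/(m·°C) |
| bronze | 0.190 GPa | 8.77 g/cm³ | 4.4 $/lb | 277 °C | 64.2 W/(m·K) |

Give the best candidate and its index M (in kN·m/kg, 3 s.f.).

Screen on constraints: cost ≤ 31 $/kg; max service T ≥ 191 °C; k ≥ 25.1 W/(m·K). Survivors: alumina ceramic, bronze.
Putting every candidate on a common basis:
  alumina ceramic: σ_y = 394.4 MPa, ρ = 3807 kg/m³
  bronze: σ_y = 190.0 MPa, ρ = 8770 kg/m³
  alumina ceramic: M = 104 kN·m/kg
  bronze: M = 21.7 kN·m/kg
Highest index: alumina ceramic.

alumina ceramic, M = 104 kN·m/kg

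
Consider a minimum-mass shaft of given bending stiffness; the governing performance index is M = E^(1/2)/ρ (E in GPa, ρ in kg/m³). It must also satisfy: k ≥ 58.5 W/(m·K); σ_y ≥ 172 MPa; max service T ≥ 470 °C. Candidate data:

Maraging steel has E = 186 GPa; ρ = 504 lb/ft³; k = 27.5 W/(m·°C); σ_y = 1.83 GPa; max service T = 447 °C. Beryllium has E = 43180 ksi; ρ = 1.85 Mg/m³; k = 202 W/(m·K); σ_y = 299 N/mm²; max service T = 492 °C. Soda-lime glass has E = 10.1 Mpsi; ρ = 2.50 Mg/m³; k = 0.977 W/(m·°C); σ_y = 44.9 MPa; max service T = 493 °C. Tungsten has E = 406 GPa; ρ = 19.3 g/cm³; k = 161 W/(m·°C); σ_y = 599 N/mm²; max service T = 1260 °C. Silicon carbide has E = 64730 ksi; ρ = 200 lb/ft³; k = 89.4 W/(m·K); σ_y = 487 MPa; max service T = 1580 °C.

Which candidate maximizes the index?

Screen on constraints: k ≥ 58.5 W/(m·K); σ_y ≥ 172 MPa; max service T ≥ 470 °C. Survivors: beryllium, tungsten, silicon carbide.
Convert each candidate to consistent units, then evaluate M:
  beryllium: E = 297.7 GPa, ρ = 1850 kg/m³
  tungsten: E = 406.0 GPa, ρ = 19300 kg/m³
  silicon carbide: E = 446.3 GPa, ρ = 3204 kg/m³
  beryllium: M = 9.33×10⁻³
  silicon carbide: M = 6.59×10⁻³
  tungsten: M = 1.04×10⁻³
The maximum is for beryllium.

beryllium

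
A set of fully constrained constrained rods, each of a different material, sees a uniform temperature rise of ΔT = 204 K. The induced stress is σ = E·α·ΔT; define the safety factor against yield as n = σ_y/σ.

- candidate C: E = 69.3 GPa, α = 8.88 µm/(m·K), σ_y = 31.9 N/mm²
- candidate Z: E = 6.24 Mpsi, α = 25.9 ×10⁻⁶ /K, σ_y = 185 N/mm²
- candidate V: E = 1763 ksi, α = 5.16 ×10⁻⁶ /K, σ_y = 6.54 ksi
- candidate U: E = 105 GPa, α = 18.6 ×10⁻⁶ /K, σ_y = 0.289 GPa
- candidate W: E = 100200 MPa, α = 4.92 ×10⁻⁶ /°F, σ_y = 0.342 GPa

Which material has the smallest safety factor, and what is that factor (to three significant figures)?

candidate C, n = 0.254

With everything in SI (GPa, ×10⁻⁶/K, MPa):
  candidate C: E = 69.30, α = 8.88, σ_y = 31.90 → σ = 126 MPa, n = 0.254
  candidate Z: E = 43.02, α = 25.9, σ_y = 185.0 → σ = 227 MPa, n = 0.814
  candidate V: E = 12.16, α = 5.16, σ_y = 45.09 → σ = 12.8 MPa, n = 3.52
  candidate U: E = 105.0, α = 18.6, σ_y = 289.0 → σ = 398 MPa, n = 0.725
  candidate W: E = 100.2, α = 8.86, σ_y = 342.0 → σ = 181 MPa, n = 1.89
Smallest n: candidate C with n = 0.254.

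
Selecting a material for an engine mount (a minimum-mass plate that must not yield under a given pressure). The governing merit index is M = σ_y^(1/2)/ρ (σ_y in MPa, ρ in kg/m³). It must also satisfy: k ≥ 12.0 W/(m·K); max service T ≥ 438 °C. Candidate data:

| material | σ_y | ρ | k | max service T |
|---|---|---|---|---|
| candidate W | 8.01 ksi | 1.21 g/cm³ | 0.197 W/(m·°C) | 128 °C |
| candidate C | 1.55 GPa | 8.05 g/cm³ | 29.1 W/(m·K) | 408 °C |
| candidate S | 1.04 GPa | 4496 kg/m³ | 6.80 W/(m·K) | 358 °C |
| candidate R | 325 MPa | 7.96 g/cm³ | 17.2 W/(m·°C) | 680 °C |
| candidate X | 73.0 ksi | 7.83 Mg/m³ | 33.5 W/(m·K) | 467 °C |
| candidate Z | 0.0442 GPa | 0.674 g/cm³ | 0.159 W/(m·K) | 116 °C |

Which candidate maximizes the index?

candidate X

Screen on constraints: k ≥ 12.0 W/(m·K); max service T ≥ 438 °C. Survivors: candidate R, candidate X.
After converting to SI:
  candidate R: σ_y = 325.0 MPa, ρ = 7960 kg/m³
  candidate X: σ_y = 503.3 MPa, ρ = 7830 kg/m³
  candidate X: M = 2.87×10⁻³
  candidate R: M = 2.26×10⁻³
The maximum is for candidate X.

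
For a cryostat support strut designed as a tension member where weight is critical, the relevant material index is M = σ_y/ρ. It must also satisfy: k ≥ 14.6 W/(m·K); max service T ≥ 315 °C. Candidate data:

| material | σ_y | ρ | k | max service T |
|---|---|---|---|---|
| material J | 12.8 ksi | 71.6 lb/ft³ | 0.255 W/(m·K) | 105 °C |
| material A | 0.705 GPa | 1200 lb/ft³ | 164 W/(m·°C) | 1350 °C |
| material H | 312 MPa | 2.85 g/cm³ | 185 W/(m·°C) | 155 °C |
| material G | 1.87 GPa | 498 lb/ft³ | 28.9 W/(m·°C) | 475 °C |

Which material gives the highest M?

material G

Screen on constraints: k ≥ 14.6 W/(m·K); max service T ≥ 315 °C. Survivors: material A, material G.
After converting to SI:
  material A: σ_y = 705.0 MPa, ρ = 19220 kg/m³
  material G: σ_y = 1870 MPa, ρ = 7977 kg/m³
  material G: M = 234 kN·m/kg
  material A: M = 36.7 kN·m/kg
Material G has the largest M.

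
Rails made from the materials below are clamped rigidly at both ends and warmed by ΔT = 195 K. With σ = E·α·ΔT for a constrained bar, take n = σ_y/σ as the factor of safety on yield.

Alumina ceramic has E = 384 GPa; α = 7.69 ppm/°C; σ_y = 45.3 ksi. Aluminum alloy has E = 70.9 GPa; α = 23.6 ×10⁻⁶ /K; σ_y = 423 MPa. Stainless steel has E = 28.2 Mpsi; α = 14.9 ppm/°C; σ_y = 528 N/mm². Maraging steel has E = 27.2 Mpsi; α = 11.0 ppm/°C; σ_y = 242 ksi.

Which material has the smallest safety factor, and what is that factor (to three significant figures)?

With everything in SI (GPa, ×10⁻⁶/K, MPa):
  alumina ceramic: E = 384.0, α = 7.69, σ_y = 312.3 → σ = 576 MPa, n = 0.542
  aluminum alloy: E = 70.90, α = 23.6, σ_y = 423.0 → σ = 326 MPa, n = 1.30
  stainless steel: E = 194.4, α = 14.9, σ_y = 528.0 → σ = 565 MPa, n = 0.935
  maraging steel: E = 187.5, α = 11.0, σ_y = 1669 → σ = 402 MPa, n = 4.15
Smallest n: alumina ceramic with n = 0.542.

alumina ceramic, n = 0.542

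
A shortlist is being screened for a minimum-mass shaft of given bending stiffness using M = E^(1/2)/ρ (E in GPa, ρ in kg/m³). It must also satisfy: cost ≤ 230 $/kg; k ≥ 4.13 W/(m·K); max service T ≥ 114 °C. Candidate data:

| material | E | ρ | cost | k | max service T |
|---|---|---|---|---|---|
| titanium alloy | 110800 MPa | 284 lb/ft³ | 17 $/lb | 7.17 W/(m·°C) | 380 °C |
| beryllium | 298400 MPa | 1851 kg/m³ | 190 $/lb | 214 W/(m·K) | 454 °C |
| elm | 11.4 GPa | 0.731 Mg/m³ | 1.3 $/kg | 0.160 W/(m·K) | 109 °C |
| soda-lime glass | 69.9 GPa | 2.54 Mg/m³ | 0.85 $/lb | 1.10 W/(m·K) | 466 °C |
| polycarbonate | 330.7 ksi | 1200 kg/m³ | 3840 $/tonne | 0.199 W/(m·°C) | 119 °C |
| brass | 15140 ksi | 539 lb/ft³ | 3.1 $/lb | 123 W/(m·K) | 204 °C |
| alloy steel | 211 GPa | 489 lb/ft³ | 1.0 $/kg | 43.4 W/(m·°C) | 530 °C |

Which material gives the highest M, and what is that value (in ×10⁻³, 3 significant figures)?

Screen on constraints: cost ≤ 230 $/kg; k ≥ 4.13 W/(m·K); max service T ≥ 114 °C. Survivors: titanium alloy, brass, alloy steel.
Convert each candidate to consistent units, then evaluate M:
  titanium alloy: E = 110.8 GPa, ρ = 4549 kg/m³
  brass: E = 104.4 GPa, ρ = 8634 kg/m³
  alloy steel: E = 211.0 GPa, ρ = 7833 kg/m³
  titanium alloy: M = 2.31×10⁻³
  alloy steel: M = 1.85×10⁻³
  brass: M = 1.18×10⁻³
The maximum is for titanium alloy.

titanium alloy, M = 2.31×10⁻³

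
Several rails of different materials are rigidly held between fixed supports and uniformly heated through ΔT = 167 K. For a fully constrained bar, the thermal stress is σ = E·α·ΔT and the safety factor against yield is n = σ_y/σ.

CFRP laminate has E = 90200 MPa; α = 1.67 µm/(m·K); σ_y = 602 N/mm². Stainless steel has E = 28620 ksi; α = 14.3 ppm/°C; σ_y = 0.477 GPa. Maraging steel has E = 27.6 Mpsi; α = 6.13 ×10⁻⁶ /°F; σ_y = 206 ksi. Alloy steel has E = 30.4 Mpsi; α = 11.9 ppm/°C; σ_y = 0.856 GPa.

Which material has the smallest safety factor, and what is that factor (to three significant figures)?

stainless steel, n = 1.01

Converting E to GPa, α to ×10⁻⁶/K, σ_y to MPa, then σ and n for each:
  CFRP laminate: E = 90.20, α = 1.67, σ_y = 602.0 → σ = 25.2 MPa, n = 23.9
  stainless steel: E = 197.3, α = 14.3, σ_y = 477.0 → σ = 471 MPa, n = 1.01
  maraging steel: E = 190.3, α = 11.0, σ_y = 1420 → σ = 351 MPa, n = 4.05
  alloy steel: E = 209.6, α = 11.9, σ_y = 856.0 → σ = 417 MPa, n = 2.06
Smallest n: stainless steel with n = 1.01.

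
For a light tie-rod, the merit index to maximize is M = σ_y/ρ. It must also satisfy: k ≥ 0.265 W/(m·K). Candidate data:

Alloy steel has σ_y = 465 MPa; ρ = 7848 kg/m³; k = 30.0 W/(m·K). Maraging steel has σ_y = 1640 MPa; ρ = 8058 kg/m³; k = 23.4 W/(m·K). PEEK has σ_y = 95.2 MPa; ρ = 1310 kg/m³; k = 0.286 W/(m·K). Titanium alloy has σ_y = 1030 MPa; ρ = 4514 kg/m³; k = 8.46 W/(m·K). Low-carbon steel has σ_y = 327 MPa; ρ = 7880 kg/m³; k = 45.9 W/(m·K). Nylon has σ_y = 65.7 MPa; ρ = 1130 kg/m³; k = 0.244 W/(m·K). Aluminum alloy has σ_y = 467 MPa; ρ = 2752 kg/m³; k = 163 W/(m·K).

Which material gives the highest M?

titanium alloy

Screen on constraints: k ≥ 0.265 W/(m·K). Survivors: alloy steel, maraging steel, PEEK, titanium alloy, low-carbon steel, aluminum alloy.
Computing M directly (units already consistent):
  titanium alloy: M = 228 kN·m/kg
  maraging steel: M = 204 kN·m/kg
  aluminum alloy: M = 170 kN·m/kg
  PEEK: M = 72.7 kN·m/kg
  alloy steel: M = 59.3 kN·m/kg
  low-carbon steel: M = 41.5 kN·m/kg
Titanium alloy has the largest M.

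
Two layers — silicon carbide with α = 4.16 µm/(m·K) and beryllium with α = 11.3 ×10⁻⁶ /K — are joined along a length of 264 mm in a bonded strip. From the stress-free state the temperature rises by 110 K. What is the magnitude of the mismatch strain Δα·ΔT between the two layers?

Δα = |4.16 − 11.3|×10⁻⁶/K = 7.14×10⁻⁶/K.
Mismatch strain = Δα·ΔT = 7.14×10⁻⁶ × 110.0 = 7.85×10⁻⁴.

7.85×10⁻⁴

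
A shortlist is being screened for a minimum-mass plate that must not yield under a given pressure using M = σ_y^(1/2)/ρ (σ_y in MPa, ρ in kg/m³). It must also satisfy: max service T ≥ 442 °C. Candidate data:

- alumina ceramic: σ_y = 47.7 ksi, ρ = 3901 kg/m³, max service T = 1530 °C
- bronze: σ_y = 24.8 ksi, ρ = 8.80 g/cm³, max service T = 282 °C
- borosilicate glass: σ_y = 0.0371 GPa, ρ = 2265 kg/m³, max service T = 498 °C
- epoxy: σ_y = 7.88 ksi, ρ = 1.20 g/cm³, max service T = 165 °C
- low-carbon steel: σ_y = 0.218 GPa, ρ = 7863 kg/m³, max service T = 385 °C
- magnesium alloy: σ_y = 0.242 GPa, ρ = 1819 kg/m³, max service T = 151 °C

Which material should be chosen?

alumina ceramic

Screen on constraints: max service T ≥ 442 °C. Survivors: alumina ceramic, borosilicate glass.
Normalizing units and computing the index:
  alumina ceramic: σ_y = 328.9 MPa, ρ = 3901 kg/m³
  borosilicate glass: σ_y = 37.10 MPa, ρ = 2265 kg/m³
  alumina ceramic: M = 4.65×10⁻³
  borosilicate glass: M = 2.69×10⁻³
Highest index: alumina ceramic.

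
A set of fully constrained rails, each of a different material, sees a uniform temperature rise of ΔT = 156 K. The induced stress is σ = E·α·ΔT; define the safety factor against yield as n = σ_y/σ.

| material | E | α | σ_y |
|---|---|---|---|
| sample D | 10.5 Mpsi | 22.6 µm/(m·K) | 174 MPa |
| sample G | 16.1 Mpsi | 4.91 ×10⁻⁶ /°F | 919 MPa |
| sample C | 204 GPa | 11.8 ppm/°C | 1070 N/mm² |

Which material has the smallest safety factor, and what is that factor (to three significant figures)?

sample D, n = 0.682

With everything in SI (GPa, ×10⁻⁶/K, MPa):
  sample D: E = 72.39, α = 22.6, σ_y = 174.0 → σ = 255 MPa, n = 0.682
  sample G: E = 111.0, α = 8.84, σ_y = 919.0 → σ = 153 MPa, n = 6.00
  sample C: E = 204.0, α = 11.8, σ_y = 1070 → σ = 376 MPa, n = 2.85
Smallest n: sample D with n = 0.682.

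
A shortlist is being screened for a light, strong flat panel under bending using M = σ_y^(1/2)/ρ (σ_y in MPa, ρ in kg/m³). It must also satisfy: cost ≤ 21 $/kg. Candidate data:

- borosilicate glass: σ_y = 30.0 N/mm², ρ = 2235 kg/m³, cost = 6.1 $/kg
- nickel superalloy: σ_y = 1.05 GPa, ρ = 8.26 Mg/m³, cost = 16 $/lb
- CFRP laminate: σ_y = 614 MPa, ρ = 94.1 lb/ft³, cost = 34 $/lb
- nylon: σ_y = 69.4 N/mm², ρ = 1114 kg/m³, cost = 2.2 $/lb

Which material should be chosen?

Screen on constraints: cost ≤ 21 $/kg. Survivors: borosilicate glass, nylon.
In SI units:
  borosilicate glass: σ_y = 30.00 MPa, ρ = 2235 kg/m³
  nylon: σ_y = 69.40 MPa, ρ = 1114 kg/m³
  nylon: M = 7.48×10⁻³
  borosilicate glass: M = 2.45×10⁻³
Nylon has the largest M.

nylon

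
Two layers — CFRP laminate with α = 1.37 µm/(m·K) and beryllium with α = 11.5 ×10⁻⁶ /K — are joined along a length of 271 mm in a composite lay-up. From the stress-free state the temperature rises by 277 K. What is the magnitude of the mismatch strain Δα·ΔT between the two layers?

2.81×10⁻³

Δα = |1.37 − 11.5|×10⁻⁶/K = 10.1×10⁻⁶/K.
Mismatch strain = Δα·ΔT = 10.1×10⁻⁶ × 277.0 = 2.81×10⁻³.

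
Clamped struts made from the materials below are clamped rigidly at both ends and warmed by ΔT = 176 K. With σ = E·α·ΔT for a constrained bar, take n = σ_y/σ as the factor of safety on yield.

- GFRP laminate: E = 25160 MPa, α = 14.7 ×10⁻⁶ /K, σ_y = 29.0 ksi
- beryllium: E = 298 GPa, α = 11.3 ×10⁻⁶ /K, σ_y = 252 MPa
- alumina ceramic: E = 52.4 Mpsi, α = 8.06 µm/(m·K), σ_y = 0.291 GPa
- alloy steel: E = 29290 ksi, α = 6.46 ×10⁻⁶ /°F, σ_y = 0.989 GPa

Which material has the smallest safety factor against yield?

Per material, after unit conversion:
  GFRP laminate: E = 25.16, α = 14.7, σ_y = 199.9 → σ = 65.1 MPa, n = 3.07
  beryllium: E = 298.0, α = 11.3, σ_y = 252.0 → σ = 593 MPa, n = 0.425
  alumina ceramic: E = 361.3, α = 8.06, σ_y = 291.0 → σ = 513 MPa, n = 0.568
  alloy steel: E = 201.9, α = 11.6, σ_y = 989.0 → σ = 413 MPa, n = 2.39
Beryllium has the lowest safety factor, n = 0.425.

beryllium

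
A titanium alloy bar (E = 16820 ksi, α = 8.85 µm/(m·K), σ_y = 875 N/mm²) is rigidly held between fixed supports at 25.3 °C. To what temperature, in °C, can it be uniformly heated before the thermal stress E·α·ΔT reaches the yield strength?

E = 16820 ksi = 116.0 GPa.
σ_y = 875 N/mm² = 875.0 MPa.
E·α·ΔT = 875.0 MPa ⇒ ΔT = 875.0 / (116.0×10³ × 8.85×10⁻⁶) = 852.5 K.
T = 25.3 + 852.5 = 877.8 °C.

878 °C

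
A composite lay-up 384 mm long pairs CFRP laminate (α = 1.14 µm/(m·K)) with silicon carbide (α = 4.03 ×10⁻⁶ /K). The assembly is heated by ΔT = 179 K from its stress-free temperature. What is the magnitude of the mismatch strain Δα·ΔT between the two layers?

5.17×10⁻⁴

Δα = |1.14 − 4.03|×10⁻⁶/K = 2.89×10⁻⁶/K.
Mismatch strain = Δα·ΔT = 2.89×10⁻⁶ × 179.0 = 5.17×10⁻⁴.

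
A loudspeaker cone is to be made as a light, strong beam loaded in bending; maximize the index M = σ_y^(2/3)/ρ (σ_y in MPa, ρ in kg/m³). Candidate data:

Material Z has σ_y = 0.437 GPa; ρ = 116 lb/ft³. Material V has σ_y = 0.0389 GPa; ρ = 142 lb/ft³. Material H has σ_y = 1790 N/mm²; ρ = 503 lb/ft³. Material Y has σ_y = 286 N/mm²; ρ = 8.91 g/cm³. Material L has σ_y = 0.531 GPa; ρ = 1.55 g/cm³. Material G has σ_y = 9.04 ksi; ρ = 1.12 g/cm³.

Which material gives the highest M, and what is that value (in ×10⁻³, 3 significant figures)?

material L, M = 42.3×10⁻³

Normalizing units and computing the index:
  material Z: σ_y = 437.0 MPa, ρ = 1858 kg/m³
  material V: σ_y = 38.90 MPa, ρ = 2275 kg/m³
  material H: σ_y = 1790 MPa, ρ = 8057 kg/m³
  material Y: σ_y = 286.0 MPa, ρ = 8910 kg/m³
  material L: σ_y = 531.0 MPa, ρ = 1550 kg/m³
  material G: σ_y = 62.33 MPa, ρ = 1120 kg/m³
  material L: M = 42.3×10⁻³
  material Z: M = 31.0×10⁻³
  material H: M = 18.3×10⁻³
  material G: M = 14.0×10⁻³
  material V: M = 5.05×10⁻³
  material Y: M = 4.87×10⁻³
The maximum is for material L.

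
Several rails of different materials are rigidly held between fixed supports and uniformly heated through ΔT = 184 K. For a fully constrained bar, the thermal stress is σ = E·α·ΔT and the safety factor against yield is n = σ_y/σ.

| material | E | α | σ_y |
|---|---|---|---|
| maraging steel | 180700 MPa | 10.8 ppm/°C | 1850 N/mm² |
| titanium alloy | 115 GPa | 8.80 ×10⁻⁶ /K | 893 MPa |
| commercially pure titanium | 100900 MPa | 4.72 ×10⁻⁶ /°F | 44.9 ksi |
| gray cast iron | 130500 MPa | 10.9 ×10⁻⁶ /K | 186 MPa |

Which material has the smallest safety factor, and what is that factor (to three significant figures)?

gray cast iron, n = 0.711

Per material, after unit conversion:
  maraging steel: E = 180.7, α = 10.8, σ_y = 1850 → σ = 359 MPa, n = 5.15
  titanium alloy: E = 115.0, α = 8.80, σ_y = 893.0 → σ = 186 MPa, n = 4.80
  commercially pure titanium: E = 100.9, α = 8.50, σ_y = 309.6 → σ = 158 MPa, n = 1.96
  gray cast iron: E = 130.5, α = 10.9, σ_y = 186.0 → σ = 262 MPa, n = 0.711
Gray cast iron has the lowest safety factor, n = 0.711.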